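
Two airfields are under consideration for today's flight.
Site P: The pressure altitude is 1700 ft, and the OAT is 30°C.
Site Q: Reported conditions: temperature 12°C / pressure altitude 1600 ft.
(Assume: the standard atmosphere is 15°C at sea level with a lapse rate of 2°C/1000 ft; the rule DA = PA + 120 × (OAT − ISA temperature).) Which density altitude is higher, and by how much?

Site P by 2284 ft

Site P: ISA temp = 11.6°C, deviation +18.4°C, DA = 1700 + 120 × 18.4 = 3908 ft.
Site Q: ISA temp = 11.8°C, deviation +0.2°C, DA = 1600 + 120 × 0.2 = 1624 ft.
Site P is higher by 3908 − 1624 = 2284 ft.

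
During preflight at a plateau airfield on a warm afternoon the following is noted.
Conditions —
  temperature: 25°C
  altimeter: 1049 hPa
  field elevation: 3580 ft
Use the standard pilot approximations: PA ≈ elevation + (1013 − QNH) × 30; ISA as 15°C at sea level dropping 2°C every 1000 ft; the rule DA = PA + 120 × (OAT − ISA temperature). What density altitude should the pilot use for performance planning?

4300 ft

Pressure altitude = 3580 + (1013 − 1049) × 30 = 3580 + (-1080) = 2500 ft.
ISA temperature at 2500 ft = 15 − 2 × (2500/1000) = 10°C.
ISA deviation = 25 − 10 = +15°C.
Density altitude = 2500 + 120 × (15) = 4300 ft.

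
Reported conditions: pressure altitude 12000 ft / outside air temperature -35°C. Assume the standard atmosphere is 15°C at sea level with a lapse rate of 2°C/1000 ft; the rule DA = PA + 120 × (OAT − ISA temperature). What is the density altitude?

ISA temperature at 12000 ft = 15 − 2 × (12000/1000) = -9°C.
ISA deviation = -35 − (-9) = -26°C.
Density altitude = 12000 + 120 × (-26) = 12000 + (-3120) = 8880 ft.

8880 ft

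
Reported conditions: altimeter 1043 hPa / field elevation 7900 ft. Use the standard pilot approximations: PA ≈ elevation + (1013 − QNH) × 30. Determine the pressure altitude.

Pressure correction = (1013 − 1043) × 30 = -900 ft.
Pressure altitude = 7900 + (-900) = 7000 ft.

7000 ft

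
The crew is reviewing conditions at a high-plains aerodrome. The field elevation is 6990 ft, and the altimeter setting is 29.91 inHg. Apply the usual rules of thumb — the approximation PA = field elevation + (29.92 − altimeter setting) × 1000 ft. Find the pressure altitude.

7000 ft

Pressure correction = (29.92 − 29.91) × 1000 = +10 ft.
Pressure altitude = 6990 + (+10) = 7000 ft.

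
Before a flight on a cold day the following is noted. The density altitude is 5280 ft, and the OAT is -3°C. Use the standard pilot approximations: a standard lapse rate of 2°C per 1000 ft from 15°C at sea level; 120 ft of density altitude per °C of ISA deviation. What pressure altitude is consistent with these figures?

6000 ft

DA = PA + 120 × (OAT − (15 − 2·PA/1000)) = PA + 120·OAT − 1800 + 0.24·PA = 1.24·PA + 120·OAT − 1800.
So 1.24·PA = 5280 − 120 × (-3) + 1800 = 7440.
PA = 7440 / 1.24 = 6000 ft.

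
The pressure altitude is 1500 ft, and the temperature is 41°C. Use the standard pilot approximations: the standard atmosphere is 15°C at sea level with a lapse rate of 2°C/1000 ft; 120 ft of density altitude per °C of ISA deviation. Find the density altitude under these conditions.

ISA temperature at 1500 ft = 15 − 2 × (1500/1000) = 12°C.
ISA deviation = 41 − 12 = +29°C.
Density altitude = 1500 + 120 × (29) = 1500 + (+3480) = 4980 ft.

4980 ft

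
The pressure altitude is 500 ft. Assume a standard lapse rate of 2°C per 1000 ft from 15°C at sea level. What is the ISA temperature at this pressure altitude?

14°C

ISA temperature = 15 − 2 × (500/1000) = 15 − 1 = 14°C.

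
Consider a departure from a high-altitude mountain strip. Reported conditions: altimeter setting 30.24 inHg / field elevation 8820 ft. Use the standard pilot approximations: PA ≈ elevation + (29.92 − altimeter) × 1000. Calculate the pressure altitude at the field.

Pressure correction = (29.92 − 30.24) × 1000 = -320 ft.
Pressure altitude = 8820 + (-320) = 8500 ft.

8500 ft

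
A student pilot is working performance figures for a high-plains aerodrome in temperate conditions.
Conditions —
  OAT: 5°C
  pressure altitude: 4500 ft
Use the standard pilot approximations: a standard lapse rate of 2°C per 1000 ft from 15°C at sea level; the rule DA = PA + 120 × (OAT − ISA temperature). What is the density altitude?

4380 ft

ISA temperature at 4500 ft = 15 − 2 × (4500/1000) = 6°C.
ISA deviation = 5 − 6 = -1°C.
Density altitude = 4500 + 120 × (-1) = 4500 + (-120) = 4380 ft.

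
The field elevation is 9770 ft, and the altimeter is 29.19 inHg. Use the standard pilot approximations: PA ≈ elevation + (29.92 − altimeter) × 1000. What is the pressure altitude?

Pressure correction = (29.92 − 29.19) × 1000 = +730 ft.
Pressure altitude = 9770 + (+730) = 10500 ft.

10500 ft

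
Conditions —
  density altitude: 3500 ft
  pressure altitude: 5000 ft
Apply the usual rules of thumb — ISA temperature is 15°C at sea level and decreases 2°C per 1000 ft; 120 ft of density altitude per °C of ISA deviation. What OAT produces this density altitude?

-7.5°C

Density altitude − pressure altitude = 3500 − 5000 = -1500 ft.
At 120 ft/°C that is an ISA deviation of -1500/120 = -12.5°C.
ISA temperature at 5000 ft = 15 − 2 × (5000/1000) = 5°C.
OAT = ISA + deviation = 5 + (-12.5) = -7.5°C.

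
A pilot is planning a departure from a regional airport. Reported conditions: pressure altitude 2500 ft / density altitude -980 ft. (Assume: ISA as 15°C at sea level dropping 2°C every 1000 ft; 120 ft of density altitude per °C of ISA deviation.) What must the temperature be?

Density altitude − pressure altitude = -980 − 2500 = -3480 ft.
At 120 ft/°C that is an ISA deviation of -3480/120 = -29°C.
ISA temperature at 2500 ft = 15 − 2 × (2500/1000) = 10°C.
OAT = ISA + deviation = 10 + (-29) = -19°C.

-19°C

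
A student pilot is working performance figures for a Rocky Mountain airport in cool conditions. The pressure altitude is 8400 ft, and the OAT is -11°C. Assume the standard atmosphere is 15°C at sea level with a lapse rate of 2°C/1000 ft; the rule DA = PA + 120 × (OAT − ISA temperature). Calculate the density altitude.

7296 ft

ISA temperature at 8400 ft = 15 − 2 × (8400/1000) = -1.8°C.
ISA deviation = -11 − (-1.8) = -9.2°C.
Density altitude = 8400 + 120 × (-9.2) = 8400 + (-1104) = 7296 ft.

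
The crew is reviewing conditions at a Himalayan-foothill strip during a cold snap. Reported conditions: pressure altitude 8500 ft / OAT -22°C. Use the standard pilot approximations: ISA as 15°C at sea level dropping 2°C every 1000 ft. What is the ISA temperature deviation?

ISA temperature at 8500 ft = 15 − 2 × (8500/1000) = -2°C.
Deviation = OAT − ISA = -22 − (-2) = -20°C.

ISA-20°C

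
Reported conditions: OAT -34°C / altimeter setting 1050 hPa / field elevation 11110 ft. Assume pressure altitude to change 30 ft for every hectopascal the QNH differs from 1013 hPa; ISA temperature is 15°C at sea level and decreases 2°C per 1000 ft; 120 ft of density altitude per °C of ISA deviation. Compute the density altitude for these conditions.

6520 ft

Pressure altitude = 11110 + (1013 − 1050) × 30 = 11110 + (-1110) = 10000 ft.
ISA temperature at 10000 ft = 15 − 2 × (10000/1000) = -5°C.
ISA deviation = -34 − (-5) = -29°C.
Density altitude = 10000 + 120 × (-29) = 6520 ft.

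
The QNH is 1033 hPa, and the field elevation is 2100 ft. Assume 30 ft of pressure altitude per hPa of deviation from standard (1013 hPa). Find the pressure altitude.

1500 ft

Pressure correction = (1013 − 1033) × 30 = -600 ft.
Pressure altitude = 2100 + (-600) = 1500 ft.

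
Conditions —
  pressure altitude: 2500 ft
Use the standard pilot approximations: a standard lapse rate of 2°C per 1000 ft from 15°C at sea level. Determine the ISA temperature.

ISA temperature = 15 − 2 × (2500/1000) = 15 − 5 = 10°C.

10°C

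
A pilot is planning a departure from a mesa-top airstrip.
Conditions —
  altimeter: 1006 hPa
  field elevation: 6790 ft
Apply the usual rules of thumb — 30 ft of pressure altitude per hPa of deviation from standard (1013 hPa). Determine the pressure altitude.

7000 ft

Pressure correction = (1013 − 1006) × 30 = +210 ft.
Pressure altitude = 6790 + (+210) = 7000 ft.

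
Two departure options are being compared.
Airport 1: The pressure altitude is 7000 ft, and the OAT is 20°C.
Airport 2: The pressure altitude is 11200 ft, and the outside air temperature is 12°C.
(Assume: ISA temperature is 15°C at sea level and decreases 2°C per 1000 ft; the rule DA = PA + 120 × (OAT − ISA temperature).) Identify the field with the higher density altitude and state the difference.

Airport 2 by 4248 ft

Airport 1: ISA temp = 1°C, deviation +19°C, DA = 7000 + 120 × 19 = 9280 ft.
Airport 2: ISA temp = -7.4°C, deviation +19.4°C, DA = 11200 + 120 × 19.4 = 13528 ft.
Airport 2 is higher by 13528 − 9280 = 4248 ft.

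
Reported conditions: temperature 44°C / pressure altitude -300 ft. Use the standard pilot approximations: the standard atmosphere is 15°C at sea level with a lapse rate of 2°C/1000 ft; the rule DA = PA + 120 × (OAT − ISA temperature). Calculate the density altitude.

ISA temperature at -300 ft = 15 − 2 × (-300/1000) = 15.6°C.
ISA deviation = 44 − 15.6 = +28.4°C.
Density altitude = -300 + 120 × (28.4) = -300 + (+3408) = 3108 ft.

3108 ft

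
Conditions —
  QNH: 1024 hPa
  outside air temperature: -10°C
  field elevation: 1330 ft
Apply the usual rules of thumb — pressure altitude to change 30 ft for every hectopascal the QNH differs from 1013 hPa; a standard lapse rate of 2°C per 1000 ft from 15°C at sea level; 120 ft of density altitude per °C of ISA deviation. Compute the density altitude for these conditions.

Pressure altitude = 1330 + (1013 − 1024) × 30 = 1330 + (-330) = 1000 ft.
ISA temperature at 1000 ft = 15 − 2 × (1000/1000) = 13°C.
ISA deviation = -10 − 13 = -23°C.
Density altitude = 1000 + 120 × (-23) = -1760 ft.

-1760 ft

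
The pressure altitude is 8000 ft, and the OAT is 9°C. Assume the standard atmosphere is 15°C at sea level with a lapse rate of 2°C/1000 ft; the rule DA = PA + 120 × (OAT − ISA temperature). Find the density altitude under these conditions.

9200 ft

ISA temperature at 8000 ft = 15 − 2 × (8000/1000) = -1°C.
ISA deviation = 9 − (-1) = +10°C.
Density altitude = 8000 + 120 × (10) = 8000 + (+1200) = 9200 ft.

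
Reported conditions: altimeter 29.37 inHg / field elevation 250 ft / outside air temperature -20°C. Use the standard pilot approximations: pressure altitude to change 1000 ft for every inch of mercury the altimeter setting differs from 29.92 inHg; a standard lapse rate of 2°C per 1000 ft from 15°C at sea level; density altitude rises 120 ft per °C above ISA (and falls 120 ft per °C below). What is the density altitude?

Pressure altitude = 250 + (29.92 − 29.37) × 1000 = 250 + (+550) = 800 ft.
ISA temperature at 800 ft = 15 − 2 × (800/1000) = 13.4°C.
ISA deviation = -20 − 13.4 = -33.4°C.
Density altitude = 800 + 120 × (-33.4) = -3208 ft.

-3208 ft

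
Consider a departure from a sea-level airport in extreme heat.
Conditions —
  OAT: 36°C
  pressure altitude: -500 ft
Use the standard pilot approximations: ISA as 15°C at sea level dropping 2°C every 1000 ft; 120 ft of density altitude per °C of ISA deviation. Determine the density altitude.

1900 ft

ISA temperature at -500 ft = 15 − 2 × (-500/1000) = 16°C.
ISA deviation = 36 − 16 = +20°C.
Density altitude = -500 + 120 × (20) = -500 + (+2400) = 1900 ft.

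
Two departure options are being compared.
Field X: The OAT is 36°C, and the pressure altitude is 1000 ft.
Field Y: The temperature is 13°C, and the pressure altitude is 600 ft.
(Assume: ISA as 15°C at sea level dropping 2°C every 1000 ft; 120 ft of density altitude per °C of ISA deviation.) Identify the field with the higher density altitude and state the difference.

Field X: ISA temp = 13°C, deviation +23°C, DA = 1000 + 120 × 23 = 3760 ft.
Field Y: ISA temp = 13.8°C, deviation -0.8°C, DA = 600 + 120 × (-0.8) = 504 ft.
Field X is higher by 3760 − 504 = 3256 ft.

Field X by 3256 ft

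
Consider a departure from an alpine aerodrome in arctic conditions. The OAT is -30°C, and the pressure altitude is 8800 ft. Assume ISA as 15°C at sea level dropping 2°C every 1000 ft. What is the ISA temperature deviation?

ISA temperature at 8800 ft = 15 − 2 × (8800/1000) = -2.6°C.
Deviation = OAT − ISA = -30 − (-2.6) = -27.4°C.

ISA-27.4°C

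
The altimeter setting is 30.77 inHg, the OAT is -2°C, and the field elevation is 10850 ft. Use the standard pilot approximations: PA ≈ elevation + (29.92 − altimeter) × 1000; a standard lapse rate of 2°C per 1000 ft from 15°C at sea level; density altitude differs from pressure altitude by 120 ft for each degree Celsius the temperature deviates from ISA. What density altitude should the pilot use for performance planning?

10360 ft

Pressure altitude = 10850 + (29.92 − 30.77) × 1000 = 10850 + (-850) = 10000 ft.
ISA temperature at 10000 ft = 15 − 2 × (10000/1000) = -5°C.
ISA deviation = -2 − (-5) = +3°C.
Density altitude = 10000 + 120 × (3) = 10360 ft.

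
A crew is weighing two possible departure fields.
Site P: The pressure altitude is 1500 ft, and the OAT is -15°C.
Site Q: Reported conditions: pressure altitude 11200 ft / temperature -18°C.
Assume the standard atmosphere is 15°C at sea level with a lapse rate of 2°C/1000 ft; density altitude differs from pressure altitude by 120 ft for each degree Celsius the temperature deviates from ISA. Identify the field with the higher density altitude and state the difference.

Site P: ISA temp = 12°C, deviation -27°C, DA = 1500 + 120 × (-27) = -1740 ft.
Site Q: ISA temp = -7.4°C, deviation -10.6°C, DA = 11200 + 120 × (-10.6) = 9928 ft.
Site Q is higher by 9928 − (-1740) = 11668 ft.

Site Q by 11668 ft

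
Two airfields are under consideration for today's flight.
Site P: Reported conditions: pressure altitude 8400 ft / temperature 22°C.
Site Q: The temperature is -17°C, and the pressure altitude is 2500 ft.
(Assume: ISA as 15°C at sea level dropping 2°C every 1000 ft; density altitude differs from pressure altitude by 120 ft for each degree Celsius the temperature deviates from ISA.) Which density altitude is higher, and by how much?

Site P: ISA temp = -1.8°C, deviation +23.8°C, DA = 8400 + 120 × 23.8 = 11256 ft.
Site Q: ISA temp = 10°C, deviation -27°C, DA = 2500 + 120 × (-27) = -740 ft.
Site P is higher by 11256 − (-740) = 11996 ft.

Site P by 11996 ft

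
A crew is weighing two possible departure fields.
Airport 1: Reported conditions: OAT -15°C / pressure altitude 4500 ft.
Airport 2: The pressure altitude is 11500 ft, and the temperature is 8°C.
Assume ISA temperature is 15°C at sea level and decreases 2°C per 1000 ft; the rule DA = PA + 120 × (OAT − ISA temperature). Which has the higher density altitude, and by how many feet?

Airport 2 by 11440 ft

Airport 1: ISA temp = 6°C, deviation -21°C, DA = 4500 + 120 × (-21) = 1980 ft.
Airport 2: ISA temp = -8°C, deviation +16°C, DA = 11500 + 120 × 16 = 13420 ft.
Airport 2 is higher by 13420 − 1980 = 11440 ft.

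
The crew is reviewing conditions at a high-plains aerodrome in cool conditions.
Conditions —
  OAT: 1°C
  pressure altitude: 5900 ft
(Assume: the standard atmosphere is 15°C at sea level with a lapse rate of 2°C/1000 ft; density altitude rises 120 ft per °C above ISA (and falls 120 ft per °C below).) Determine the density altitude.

5636 ft

ISA temperature at 5900 ft = 15 − 2 × (5900/1000) = 3.2°C.
ISA deviation = 1 − 3.2 = -2.2°C.
Density altitude = 5900 + 120 × (-2.2) = 5900 + (-264) = 5636 ft.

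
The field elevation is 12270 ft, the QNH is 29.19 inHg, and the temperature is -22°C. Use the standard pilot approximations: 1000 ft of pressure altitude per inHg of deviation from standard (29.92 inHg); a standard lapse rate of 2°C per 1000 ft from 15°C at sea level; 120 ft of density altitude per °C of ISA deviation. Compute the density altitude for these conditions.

Pressure altitude = 12270 + (29.92 − 29.19) × 1000 = 12270 + (+730) = 13000 ft.
ISA temperature at 13000 ft = 15 − 2 × (13000/1000) = -11°C.
ISA deviation = -22 − (-11) = -11°C.
Density altitude = 13000 + 120 × (-11) = 11680 ft.

11680 ft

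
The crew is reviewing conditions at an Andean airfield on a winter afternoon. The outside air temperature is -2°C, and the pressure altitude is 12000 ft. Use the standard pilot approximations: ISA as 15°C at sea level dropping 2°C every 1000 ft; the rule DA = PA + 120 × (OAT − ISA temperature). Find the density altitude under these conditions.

ISA temperature at 12000 ft = 15 − 2 × (12000/1000) = -9°C.
ISA deviation = -2 − (-9) = +7°C.
Density altitude = 12000 + 120 × (7) = 12000 + (+840) = 12840 ft.

12840 ft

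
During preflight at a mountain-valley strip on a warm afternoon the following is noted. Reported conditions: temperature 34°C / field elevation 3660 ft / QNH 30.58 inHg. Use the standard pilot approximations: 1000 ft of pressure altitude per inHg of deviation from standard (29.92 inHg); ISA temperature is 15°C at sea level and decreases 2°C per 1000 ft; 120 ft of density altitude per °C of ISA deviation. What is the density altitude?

Pressure altitude = 3660 + (29.92 − 30.58) × 1000 = 3660 + (-660) = 3000 ft.
ISA temperature at 3000 ft = 15 − 2 × (3000/1000) = 9°C.
ISA deviation = 34 − 9 = +25°C.
Density altitude = 3000 + 120 × (25) = 6000 ft.

6000 ft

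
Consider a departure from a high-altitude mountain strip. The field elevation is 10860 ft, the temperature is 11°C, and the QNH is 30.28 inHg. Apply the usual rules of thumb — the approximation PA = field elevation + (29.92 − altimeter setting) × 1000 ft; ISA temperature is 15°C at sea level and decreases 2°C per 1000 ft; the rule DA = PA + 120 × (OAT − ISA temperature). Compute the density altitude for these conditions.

Pressure altitude = 10860 + (29.92 − 30.28) × 1000 = 10860 + (-360) = 10500 ft.
ISA temperature at 10500 ft = 15 − 2 × (10500/1000) = -6°C.
ISA deviation = 11 − (-6) = +17°C.
Density altitude = 10500 + 120 × (17) = 12540 ft.

12540 ft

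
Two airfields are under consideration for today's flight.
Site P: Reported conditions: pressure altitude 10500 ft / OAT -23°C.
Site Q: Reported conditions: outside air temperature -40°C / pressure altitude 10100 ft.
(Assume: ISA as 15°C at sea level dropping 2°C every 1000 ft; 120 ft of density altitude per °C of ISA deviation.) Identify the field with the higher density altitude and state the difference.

Site P by 2536 ft

Site P: ISA temp = -6°C, deviation -17°C, DA = 10500 + 120 × (-17) = 8460 ft.
Site Q: ISA temp = -5.2°C, deviation -34.8°C, DA = 10100 + 120 × (-34.8) = 5924 ft.
Site P is higher by 8460 − 5924 = 2536 ft.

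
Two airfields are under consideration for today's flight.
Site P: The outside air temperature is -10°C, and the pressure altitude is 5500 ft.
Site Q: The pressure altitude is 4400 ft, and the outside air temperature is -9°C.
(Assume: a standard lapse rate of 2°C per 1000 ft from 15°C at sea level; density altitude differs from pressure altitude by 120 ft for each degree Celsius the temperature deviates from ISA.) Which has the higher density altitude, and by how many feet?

Site P by 1244 ft

Site P: ISA temp = 4°C, deviation -14°C, DA = 5500 + 120 × (-14) = 3820 ft.
Site Q: ISA temp = 6.2°C, deviation -15.2°C, DA = 4400 + 120 × (-15.2) = 2576 ft.
Site P is higher by 3820 − 2576 = 1244 ft.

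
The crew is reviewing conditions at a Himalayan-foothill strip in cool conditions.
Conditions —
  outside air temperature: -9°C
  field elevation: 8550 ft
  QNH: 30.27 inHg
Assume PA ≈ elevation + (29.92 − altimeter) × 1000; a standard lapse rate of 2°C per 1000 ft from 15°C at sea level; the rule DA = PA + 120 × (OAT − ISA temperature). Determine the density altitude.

Pressure altitude = 8550 + (29.92 − 30.27) × 1000 = 8550 + (-350) = 8200 ft.
ISA temperature at 8200 ft = 15 − 2 × (8200/1000) = -1.4°C.
ISA deviation = -9 − (-1.4) = -7.6°C.
Density altitude = 8200 + 120 × (-7.6) = 7288 ft.

7288 ft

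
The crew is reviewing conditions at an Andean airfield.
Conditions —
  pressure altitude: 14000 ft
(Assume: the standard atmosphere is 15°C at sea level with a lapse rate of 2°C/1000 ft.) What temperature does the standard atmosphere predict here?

-13°C

ISA temperature = 15 − 2 × (14000/1000) = 15 − 28 = -13°C.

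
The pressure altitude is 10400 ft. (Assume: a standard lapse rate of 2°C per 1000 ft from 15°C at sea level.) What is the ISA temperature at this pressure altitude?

-5.8°C

ISA temperature = 15 − 2 × (10400/1000) = 15 − 20.8 = -5.8°C.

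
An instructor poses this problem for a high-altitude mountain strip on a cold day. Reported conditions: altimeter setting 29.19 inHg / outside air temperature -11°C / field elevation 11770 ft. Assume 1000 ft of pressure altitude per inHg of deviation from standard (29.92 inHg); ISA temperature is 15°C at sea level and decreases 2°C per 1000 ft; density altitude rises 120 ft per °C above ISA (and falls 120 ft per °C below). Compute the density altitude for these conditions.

Pressure altitude = 11770 + (29.92 − 29.19) × 1000 = 11770 + (+730) = 12500 ft.
ISA temperature at 12500 ft = 15 − 2 × (12500/1000) = -10°C.
ISA deviation = -11 − (-10) = -1°C.
Density altitude = 12500 + 120 × (-1) = 12380 ft.

12380 ft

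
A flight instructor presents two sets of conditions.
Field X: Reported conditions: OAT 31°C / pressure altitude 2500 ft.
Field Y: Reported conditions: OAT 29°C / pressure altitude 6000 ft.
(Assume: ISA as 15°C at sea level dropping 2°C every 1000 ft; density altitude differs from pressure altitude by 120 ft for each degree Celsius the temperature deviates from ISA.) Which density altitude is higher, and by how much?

Field Y by 4100 ft

Field X: ISA temp = 10°C, deviation +21°C, DA = 2500 + 120 × 21 = 5020 ft.
Field Y: ISA temp = 3°C, deviation +26°C, DA = 6000 + 120 × 26 = 9120 ft.
Field Y is higher by 9120 − 5020 = 4100 ft.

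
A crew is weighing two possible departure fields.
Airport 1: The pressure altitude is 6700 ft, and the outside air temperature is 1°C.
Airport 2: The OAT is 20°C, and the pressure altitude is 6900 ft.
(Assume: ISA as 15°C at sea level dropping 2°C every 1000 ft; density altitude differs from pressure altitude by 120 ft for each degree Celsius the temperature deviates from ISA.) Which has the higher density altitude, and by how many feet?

Airport 1: ISA temp = 1.6°C, deviation -0.6°C, DA = 6700 + 120 × (-0.6) = 6628 ft.
Airport 2: ISA temp = 1.2°C, deviation +18.8°C, DA = 6900 + 120 × 18.8 = 9156 ft.
Airport 2 is higher by 9156 − 6628 = 2528 ft.

Airport 2 by 2528 ft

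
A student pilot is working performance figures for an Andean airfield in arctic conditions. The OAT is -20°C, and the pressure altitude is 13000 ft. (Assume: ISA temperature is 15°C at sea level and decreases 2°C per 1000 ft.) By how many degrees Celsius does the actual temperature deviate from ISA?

ISA temperature at 13000 ft = 15 − 2 × (13000/1000) = -11°C.
Deviation = OAT − ISA = -20 − (-11) = -9°C.

ISA-9°C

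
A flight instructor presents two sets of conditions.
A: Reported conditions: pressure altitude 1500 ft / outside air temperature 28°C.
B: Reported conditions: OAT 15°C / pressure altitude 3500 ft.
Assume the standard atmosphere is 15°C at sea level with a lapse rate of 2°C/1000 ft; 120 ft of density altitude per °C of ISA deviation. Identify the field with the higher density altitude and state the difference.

B by 920 ft

A: ISA temp = 12°C, deviation +16°C, DA = 1500 + 120 × 16 = 3420 ft.
B: ISA temp = 8°C, deviation +7°C, DA = 3500 + 120 × 7 = 4340 ft.
B is higher by 4340 − 3420 = 920 ft.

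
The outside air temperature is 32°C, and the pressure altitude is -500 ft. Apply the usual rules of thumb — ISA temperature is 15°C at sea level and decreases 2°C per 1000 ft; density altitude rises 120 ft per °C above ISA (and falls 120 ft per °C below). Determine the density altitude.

1420 ft

ISA temperature at -500 ft = 15 − 2 × (-500/1000) = 16°C.
ISA deviation = 32 − 16 = +16°C.
Density altitude = -500 + 120 × (16) = -500 + (+1920) = 1420 ft.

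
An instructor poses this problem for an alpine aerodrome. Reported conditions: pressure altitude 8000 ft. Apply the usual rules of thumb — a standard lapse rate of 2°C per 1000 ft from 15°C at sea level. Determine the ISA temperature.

ISA temperature = 15 − 2 × (8000/1000) = 15 − 16 = -1°C.

-1°C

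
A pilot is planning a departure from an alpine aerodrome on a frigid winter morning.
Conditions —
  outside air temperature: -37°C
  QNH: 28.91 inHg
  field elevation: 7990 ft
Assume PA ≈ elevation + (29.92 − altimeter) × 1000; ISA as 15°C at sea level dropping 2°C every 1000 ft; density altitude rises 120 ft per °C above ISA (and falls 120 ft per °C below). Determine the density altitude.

Pressure altitude = 7990 + (29.92 − 28.91) × 1000 = 7990 + (+1010) = 9000 ft.
ISA temperature at 9000 ft = 15 − 2 × (9000/1000) = -3°C.
ISA deviation = -37 − (-3) = -34°C.
Density altitude = 9000 + 120 × (-34) = 4920 ft.

4920 ft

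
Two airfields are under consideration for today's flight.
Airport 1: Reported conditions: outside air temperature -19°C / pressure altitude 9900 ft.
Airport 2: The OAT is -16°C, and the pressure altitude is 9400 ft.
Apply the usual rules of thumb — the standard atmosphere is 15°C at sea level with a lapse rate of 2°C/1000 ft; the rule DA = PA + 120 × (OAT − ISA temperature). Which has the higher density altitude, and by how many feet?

Airport 1 by 260 ft

Airport 1: ISA temp = -4.8°C, deviation -14.2°C, DA = 9900 + 120 × (-14.2) = 8196 ft.
Airport 2: ISA temp = -3.8°C, deviation -12.2°C, DA = 9400 + 120 × (-12.2) = 7936 ft.
Airport 1 is higher by 8196 − 7936 = 260 ft.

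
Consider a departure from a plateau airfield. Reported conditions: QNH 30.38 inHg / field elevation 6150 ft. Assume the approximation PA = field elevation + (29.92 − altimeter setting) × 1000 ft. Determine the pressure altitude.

5690 ft

Pressure correction = (29.92 − 30.38) × 1000 = -460 ft.
Pressure altitude = 6150 + (-460) = 5690 ft.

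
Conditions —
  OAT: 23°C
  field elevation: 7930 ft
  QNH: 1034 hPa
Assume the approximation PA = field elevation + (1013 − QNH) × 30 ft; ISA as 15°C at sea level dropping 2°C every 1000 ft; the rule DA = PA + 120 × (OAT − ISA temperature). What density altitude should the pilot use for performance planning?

Pressure altitude = 7930 + (1013 − 1034) × 30 = 7930 + (-630) = 7300 ft.
ISA temperature at 7300 ft = 15 − 2 × (7300/1000) = 0.4°C.
ISA deviation = 23 − 0.4 = +22.6°C.
Density altitude = 7300 + 120 × (22.6) = 10012 ft.

10012 ft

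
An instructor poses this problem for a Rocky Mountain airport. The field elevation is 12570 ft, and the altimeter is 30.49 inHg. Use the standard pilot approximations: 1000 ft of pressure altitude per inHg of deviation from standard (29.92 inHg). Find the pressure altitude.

Pressure correction = (29.92 − 30.49) × 1000 = -570 ft.
Pressure altitude = 12570 + (-570) = 12000 ft.

12000 ft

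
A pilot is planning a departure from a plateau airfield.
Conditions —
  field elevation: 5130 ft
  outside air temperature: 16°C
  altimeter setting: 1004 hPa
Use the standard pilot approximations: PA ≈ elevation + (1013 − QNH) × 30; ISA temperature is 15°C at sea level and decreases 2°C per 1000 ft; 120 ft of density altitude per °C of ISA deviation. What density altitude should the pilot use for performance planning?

Pressure altitude = 5130 + (1013 − 1004) × 30 = 5130 + (+270) = 5400 ft.
ISA temperature at 5400 ft = 15 − 2 × (5400/1000) = 4.2°C.
ISA deviation = 16 − 4.2 = +11.8°C.
Density altitude = 5400 + 120 × (11.8) = 6816 ft.

6816 ft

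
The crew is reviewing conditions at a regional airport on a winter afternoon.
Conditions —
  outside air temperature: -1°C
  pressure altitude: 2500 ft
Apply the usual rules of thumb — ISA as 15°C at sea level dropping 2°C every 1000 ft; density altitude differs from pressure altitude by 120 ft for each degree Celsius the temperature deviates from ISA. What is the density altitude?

1180 ft

ISA temperature at 2500 ft = 15 − 2 × (2500/1000) = 10°C.
ISA deviation = -1 − 10 = -11°C.
Density altitude = 2500 + 120 × (-11) = 2500 + (-1320) = 1180 ft.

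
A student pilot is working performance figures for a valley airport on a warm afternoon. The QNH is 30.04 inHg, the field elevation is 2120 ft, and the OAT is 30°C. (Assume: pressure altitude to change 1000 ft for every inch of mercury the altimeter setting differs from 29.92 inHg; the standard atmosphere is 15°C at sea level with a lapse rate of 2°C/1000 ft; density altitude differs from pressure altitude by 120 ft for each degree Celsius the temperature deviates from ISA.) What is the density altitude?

4280 ft

Pressure altitude = 2120 + (29.92 − 30.04) × 1000 = 2120 + (-120) = 2000 ft.
ISA temperature at 2000 ft = 15 − 2 × (2000/1000) = 11°C.
ISA deviation = 30 − 11 = +19°C.
Density altitude = 2000 + 120 × (19) = 4280 ft.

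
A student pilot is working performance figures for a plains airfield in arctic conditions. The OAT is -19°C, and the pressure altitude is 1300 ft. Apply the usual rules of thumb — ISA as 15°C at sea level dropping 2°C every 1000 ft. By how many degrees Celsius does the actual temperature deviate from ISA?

ISA-31.4°C

ISA temperature at 1300 ft = 15 − 2 × (1300/1000) = 12.4°C.
Deviation = OAT − ISA = -19 − 12.4 = -31.4°C.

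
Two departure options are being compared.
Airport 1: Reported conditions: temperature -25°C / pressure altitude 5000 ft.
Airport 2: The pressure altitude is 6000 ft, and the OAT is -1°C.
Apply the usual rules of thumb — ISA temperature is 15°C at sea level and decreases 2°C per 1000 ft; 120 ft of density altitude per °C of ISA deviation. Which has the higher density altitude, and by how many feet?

Airport 2 by 4120 ft

Airport 1: ISA temp = 5°C, deviation -30°C, DA = 5000 + 120 × (-30) = 1400 ft.
Airport 2: ISA temp = 3°C, deviation -4°C, DA = 6000 + 120 × (-4) = 5520 ft.
Airport 2 is higher by 5520 − 1400 = 4120 ft.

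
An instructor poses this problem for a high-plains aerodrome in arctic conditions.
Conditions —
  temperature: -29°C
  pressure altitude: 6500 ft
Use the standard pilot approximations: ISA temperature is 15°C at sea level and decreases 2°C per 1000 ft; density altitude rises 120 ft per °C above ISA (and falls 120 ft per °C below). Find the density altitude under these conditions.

ISA temperature at 6500 ft = 15 − 2 × (6500/1000) = 2°C.
ISA deviation = -29 − 2 = -31°C.
Density altitude = 6500 + 120 × (-31) = 6500 + (-3720) = 2780 ft.

2780 ft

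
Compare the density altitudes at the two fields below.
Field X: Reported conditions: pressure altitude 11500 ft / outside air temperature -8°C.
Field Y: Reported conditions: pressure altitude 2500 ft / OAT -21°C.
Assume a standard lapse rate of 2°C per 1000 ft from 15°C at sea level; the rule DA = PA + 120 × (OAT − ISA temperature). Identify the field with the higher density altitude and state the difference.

Field X by 12720 ft

Field X: ISA temp = -8°C, deviation 0°C, DA = 11500 + 120 × 0 = 11500 ft.
Field Y: ISA temp = 10°C, deviation -31°C, DA = 2500 + 120 × (-31) = -1220 ft.
Field X is higher by 11500 − (-1220) = 12720 ft.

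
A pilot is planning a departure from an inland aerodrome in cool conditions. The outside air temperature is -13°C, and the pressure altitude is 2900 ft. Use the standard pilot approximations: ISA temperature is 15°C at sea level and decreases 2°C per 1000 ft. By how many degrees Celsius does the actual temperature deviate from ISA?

ISA temperature at 2900 ft = 15 − 2 × (2900/1000) = 9.2°C.
Deviation = OAT − ISA = -13 − 9.2 = -22.2°C.

ISA-22.2°C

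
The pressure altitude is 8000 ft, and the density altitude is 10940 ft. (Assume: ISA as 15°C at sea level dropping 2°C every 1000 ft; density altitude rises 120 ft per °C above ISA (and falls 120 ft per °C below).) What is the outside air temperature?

Density altitude − pressure altitude = 10940 − 8000 = +2940 ft.
At 120 ft/°C that is an ISA deviation of 2940/120 = +24.5°C.
ISA temperature at 8000 ft = 15 − 2 × (8000/1000) = -1°C.
OAT = ISA + deviation = -1 + (+24.5) = 23.5°C.

23.5°C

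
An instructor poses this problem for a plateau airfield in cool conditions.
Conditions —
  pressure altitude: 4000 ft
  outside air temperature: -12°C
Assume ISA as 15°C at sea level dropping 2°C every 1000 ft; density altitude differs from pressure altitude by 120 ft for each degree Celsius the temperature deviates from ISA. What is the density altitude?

1720 ft

ISA temperature at 4000 ft = 15 − 2 × (4000/1000) = 7°C.
ISA deviation = -12 − 7 = -19°C.
Density altitude = 4000 + 120 × (-19) = 4000 + (-2280) = 1720 ft.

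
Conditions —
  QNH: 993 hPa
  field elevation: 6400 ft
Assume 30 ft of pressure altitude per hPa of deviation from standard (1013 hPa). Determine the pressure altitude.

Pressure correction = (1013 − 993) × 30 = +600 ft.
Pressure altitude = 6400 + (+600) = 7000 ft.

7000 ft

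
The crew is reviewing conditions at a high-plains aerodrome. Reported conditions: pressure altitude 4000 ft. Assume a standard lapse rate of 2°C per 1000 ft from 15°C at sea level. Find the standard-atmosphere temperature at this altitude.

7°C

ISA temperature = 15 − 2 × (4000/1000) = 15 − 8 = 7°C.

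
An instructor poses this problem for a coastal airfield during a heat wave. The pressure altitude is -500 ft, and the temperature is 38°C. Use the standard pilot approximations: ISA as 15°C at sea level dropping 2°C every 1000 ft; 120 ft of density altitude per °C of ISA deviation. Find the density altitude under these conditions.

ISA temperature at -500 ft = 15 − 2 × (-500/1000) = 16°C.
ISA deviation = 38 − 16 = +22°C.
Density altitude = -500 + 120 × (22) = -500 + (+2640) = 2140 ft.

2140 ft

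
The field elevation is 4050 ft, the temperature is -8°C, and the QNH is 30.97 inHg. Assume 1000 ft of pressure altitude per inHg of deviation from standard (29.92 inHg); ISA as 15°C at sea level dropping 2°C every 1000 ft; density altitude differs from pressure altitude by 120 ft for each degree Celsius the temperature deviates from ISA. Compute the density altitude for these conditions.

Pressure altitude = 4050 + (29.92 − 30.97) × 1000 = 4050 + (-1050) = 3000 ft.
ISA temperature at 3000 ft = 15 − 2 × (3000/1000) = 9°C.
ISA deviation = -8 − 9 = -17°C.
Density altitude = 3000 + 120 × (-17) = 960 ft.

960 ft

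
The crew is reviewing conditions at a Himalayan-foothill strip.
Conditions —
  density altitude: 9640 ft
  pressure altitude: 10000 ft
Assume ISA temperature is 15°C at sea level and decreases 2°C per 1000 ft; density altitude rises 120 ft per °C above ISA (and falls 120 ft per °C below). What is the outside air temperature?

Density altitude − pressure altitude = 9640 − 10000 = -360 ft.
At 120 ft/°C that is an ISA deviation of -360/120 = -3°C.
ISA temperature at 10000 ft = 15 − 2 × (10000/1000) = -5°C.
OAT = ISA + deviation = -5 + (-3) = -8°C.

-8°C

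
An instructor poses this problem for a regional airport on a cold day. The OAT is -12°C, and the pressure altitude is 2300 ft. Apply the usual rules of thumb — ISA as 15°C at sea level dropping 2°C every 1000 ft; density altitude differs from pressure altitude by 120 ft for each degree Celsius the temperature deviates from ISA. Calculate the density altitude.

-388 ft

ISA temperature at 2300 ft = 15 − 2 × (2300/1000) = 10.4°C.
ISA deviation = -12 − 10.4 = -22.4°C.
Density altitude = 2300 + 120 × (-22.4) = 2300 + (-2688) = -388 ft.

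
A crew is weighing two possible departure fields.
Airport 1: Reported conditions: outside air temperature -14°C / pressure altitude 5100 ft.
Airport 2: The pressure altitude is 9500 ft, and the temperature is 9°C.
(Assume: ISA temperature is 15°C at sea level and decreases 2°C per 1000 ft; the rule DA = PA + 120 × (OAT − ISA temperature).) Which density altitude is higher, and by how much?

Airport 1: ISA temp = 4.8°C, deviation -18.8°C, DA = 5100 + 120 × (-18.8) = 2844 ft.
Airport 2: ISA temp = -4°C, deviation +13°C, DA = 9500 + 120 × 13 = 11060 ft.
Airport 2 is higher by 11060 − 2844 = 8216 ft.

Airport 2 by 8216 ft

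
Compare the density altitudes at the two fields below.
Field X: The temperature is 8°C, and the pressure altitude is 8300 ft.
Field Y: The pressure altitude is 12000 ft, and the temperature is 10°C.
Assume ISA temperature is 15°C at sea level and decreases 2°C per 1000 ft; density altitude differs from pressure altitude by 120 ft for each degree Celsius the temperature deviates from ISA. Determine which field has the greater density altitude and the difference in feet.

Field X: ISA temp = -1.6°C, deviation +9.6°C, DA = 8300 + 120 × 9.6 = 9452 ft.
Field Y: ISA temp = -9°C, deviation +19°C, DA = 12000 + 120 × 19 = 14280 ft.
Field Y is higher by 14280 − 9452 = 4828 ft.

Field Y by 4828 ft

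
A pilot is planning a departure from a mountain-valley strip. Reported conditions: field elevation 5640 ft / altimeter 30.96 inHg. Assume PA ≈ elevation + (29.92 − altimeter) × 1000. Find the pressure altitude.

Pressure correction = (29.92 − 30.96) × 1000 = -1040 ft.
Pressure altitude = 5640 + (-1040) = 4600 ft.

4600 ft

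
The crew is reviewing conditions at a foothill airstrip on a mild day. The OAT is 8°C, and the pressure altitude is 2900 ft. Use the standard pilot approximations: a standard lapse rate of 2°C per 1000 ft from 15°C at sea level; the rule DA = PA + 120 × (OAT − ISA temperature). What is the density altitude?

ISA temperature at 2900 ft = 15 − 2 × (2900/1000) = 9.2°C.
ISA deviation = 8 − 9.2 = -1.2°C.
Density altitude = 2900 + 120 × (-1.2) = 2900 + (-144) = 2756 ft.

2756 ft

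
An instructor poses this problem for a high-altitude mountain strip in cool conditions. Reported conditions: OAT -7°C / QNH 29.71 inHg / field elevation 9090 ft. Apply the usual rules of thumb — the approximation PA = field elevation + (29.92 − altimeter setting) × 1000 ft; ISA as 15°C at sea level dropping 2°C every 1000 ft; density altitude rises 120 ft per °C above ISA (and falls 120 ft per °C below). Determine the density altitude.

8892 ft

Pressure altitude = 9090 + (29.92 − 29.71) × 1000 = 9090 + (+210) = 9300 ft.
ISA temperature at 9300 ft = 15 − 2 × (9300/1000) = -3.6°C.
ISA deviation = -7 − (-3.6) = -3.4°C.
Density altitude = 9300 + 120 × (-3.4) = 8892 ft.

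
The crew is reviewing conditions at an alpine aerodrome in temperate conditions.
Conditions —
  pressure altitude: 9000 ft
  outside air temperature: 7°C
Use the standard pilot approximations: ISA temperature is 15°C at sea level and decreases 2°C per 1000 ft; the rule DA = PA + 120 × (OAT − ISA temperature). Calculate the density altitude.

10200 ft

ISA temperature at 9000 ft = 15 − 2 × (9000/1000) = -3°C.
ISA deviation = 7 − (-3) = +10°C.
Density altitude = 9000 + 120 × (10) = 9000 + (+1200) = 10200 ft.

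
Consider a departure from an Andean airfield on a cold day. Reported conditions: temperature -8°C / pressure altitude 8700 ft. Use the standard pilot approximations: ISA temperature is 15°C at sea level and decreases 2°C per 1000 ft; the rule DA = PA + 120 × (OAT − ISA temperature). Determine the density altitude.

8028 ft

ISA temperature at 8700 ft = 15 − 2 × (8700/1000) = -2.4°C.
ISA deviation = -8 − (-2.4) = -5.6°C.
Density altitude = 8700 + 120 × (-5.6) = 8700 + (-672) = 8028 ft.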